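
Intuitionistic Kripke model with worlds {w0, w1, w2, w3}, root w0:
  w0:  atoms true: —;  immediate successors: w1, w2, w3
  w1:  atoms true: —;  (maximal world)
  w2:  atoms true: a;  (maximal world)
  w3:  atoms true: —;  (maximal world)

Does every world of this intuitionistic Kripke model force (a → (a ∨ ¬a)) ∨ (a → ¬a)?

w0 ⊩ (a → (a ∨ ¬a)) ∨ (a → ¬a) via the disjunct a → (a ∨ ¬a).
Since the root w0 forces (a → (a ∨ ¬a)) ∨ (a → ¬a) and forcing is persistent (monotone upward), every world forces it.

Yes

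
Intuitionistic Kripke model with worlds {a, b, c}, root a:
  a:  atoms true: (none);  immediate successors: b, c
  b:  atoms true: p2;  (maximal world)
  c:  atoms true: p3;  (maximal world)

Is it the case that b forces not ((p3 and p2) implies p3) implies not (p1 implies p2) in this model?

b forces not ((p3 and p2) implies p3) implies not (p1 implies p2) vacuously: no world accessible from b forces the antecedent not ((p3 and p2) implies p3).

Yes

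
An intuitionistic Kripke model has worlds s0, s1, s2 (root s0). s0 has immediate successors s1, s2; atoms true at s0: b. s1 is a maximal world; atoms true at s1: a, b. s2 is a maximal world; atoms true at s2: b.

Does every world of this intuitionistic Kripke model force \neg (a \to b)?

No

Not every world: s0 \nVdash \neg (a \to b).
s0 \nVdash \neg (a \to b) since s0 is accessible from s0 and s0 \Vdash a \to b.
s0 \Vdash a \to b: every world accessible from s0 that forces a (namely s1) also forces b.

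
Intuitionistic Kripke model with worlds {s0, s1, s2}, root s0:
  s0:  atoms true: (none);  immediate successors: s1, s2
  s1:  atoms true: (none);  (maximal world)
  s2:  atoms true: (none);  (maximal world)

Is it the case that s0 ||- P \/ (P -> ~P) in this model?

Yes

s0 ||- P \/ (P -> ~P) via the disjunct P -> ~P.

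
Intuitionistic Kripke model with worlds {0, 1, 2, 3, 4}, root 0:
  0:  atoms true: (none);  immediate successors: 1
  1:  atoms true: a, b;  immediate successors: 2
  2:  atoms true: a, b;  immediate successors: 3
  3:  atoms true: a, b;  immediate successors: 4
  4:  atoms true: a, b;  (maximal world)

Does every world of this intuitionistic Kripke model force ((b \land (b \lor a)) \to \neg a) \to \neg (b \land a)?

0 \Vdash ((b \land (b \lor a)) \to \neg a) \to \neg (b \land a) vacuously: no world accessible from 0 forces the antecedent (b \land (b \lor a)) \to \neg a.
Since the root 0 forces ((b \land (b \lor a)) \to \neg a) \to \neg (b \land a) and forcing is persistent (monotone upward), every world forces it.

Yes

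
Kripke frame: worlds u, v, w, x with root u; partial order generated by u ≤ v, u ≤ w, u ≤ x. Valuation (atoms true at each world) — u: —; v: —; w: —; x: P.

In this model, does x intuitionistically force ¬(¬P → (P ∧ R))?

No

x ⊮ ¬(¬P → (P ∧ R)) since x is accessible from x and x ⊩ ¬P → (P ∧ R).
x ⊩ ¬P → (P ∧ R) vacuously: no world accessible from x forces the antecedent ¬P.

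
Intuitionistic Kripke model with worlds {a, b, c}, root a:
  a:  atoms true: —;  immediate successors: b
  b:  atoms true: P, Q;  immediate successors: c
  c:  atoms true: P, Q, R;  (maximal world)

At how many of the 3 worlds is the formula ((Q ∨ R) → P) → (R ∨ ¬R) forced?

a: does not force it — a ⊮ ((Q ∨ R) → P) → (R ∨ ¬R): already at a itself, a ⊩ (Q ∨ R) → P but a ⊮ R ∨ ¬R.
b: does not force it — b ⊮ ((Q ∨ R) → P) → (R ∨ ¬R): already at b itself, b ⊩ (Q ∨ R) → P but b ⊮ R ∨ ¬R.
c: forces it.
Worlds forcing the formula: {c}.

1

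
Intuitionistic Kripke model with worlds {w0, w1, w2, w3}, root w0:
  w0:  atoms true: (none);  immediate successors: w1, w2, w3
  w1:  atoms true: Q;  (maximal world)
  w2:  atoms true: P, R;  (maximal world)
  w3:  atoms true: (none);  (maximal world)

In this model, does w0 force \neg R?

No

w0 \nVdash \neg R since w2 is accessible from w0 and w2 \Vdash R.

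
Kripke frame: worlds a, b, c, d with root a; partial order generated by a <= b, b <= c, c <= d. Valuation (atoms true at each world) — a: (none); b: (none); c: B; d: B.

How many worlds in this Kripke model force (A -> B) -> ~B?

a: does not force it — a ||-/- (A -> B) -> ~B: already at a itself, a ||- A -> B but a ||-/- ~B.
b: does not force it.
c: does not force it.
d: does not force it.
Worlds forcing the formula: { }.

0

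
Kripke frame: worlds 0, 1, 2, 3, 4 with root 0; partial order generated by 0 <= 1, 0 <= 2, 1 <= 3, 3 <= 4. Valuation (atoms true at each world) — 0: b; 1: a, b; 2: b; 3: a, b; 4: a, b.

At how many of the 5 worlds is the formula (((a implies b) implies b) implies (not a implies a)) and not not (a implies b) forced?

3

0: does not force it — 0 does not force (((a implies b) implies b) implies (not a implies a)) and not not (a implies b) since 0 fails ((a implies b) implies b) implies (not a implies a).
1: forces it.
2: does not force it — 2 does not force (((a implies b) implies b) implies (not a implies a)) and not not (a implies b) since 2 fails ((a implies b) implies b) implies (not a implies a).
3: forces it.
4: forces it.
Worlds forcing the formula: {1, 3, 4}.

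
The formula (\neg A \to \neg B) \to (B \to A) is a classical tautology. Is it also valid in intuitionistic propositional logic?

No

This is the converse of contraposition, which is not intuitionistically valid.
A Kripke countermodel: worlds s0, s1; order generated by s0 \le s1; atoms true at each world — s0:{B}; s1:{A,B}.
s0 \nVdash (\neg A \to \neg B) \to (B \to A): already at s0 itself, s0 \Vdash \neg A \to \neg B but s0 \nVdash B \to A.
s0 \nVdash B \to A: already at s0 itself, s0 \Vdash B but s0 \nVdash A.
s0 lacks atom A, so s0 \nVdash A.
So the root s0 does not force the formula.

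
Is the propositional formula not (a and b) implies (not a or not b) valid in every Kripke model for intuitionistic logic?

No

This is the constructively invalid direction of De Morgan's law for conjunction, which is not intuitionistically valid.
A Kripke countermodel: worlds u, v, w; order generated by u <= v, u <= w; atoms true at each world — u:{}; v:{a}; w:{b}.
u does not force not (a and b) implies (not a or not b): already at u itself, u forces not (a and b) but u does not force not a or not b.
u does not force not a or not b: neither disjunct is forced at u.
u does not force not a since v is accessible from u and v forces a.
So the root u does not force the formula.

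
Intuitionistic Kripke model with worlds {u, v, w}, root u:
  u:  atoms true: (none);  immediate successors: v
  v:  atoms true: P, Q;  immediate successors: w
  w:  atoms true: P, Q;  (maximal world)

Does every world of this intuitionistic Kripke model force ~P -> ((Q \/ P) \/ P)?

Yes

u ||- ~P -> ((Q \/ P) \/ P) vacuously: no world accessible from u forces the antecedent ~P.
Since the root u forces ~P -> ((Q \/ P) \/ P) and forcing is persistent (monotone upward), every world forces it.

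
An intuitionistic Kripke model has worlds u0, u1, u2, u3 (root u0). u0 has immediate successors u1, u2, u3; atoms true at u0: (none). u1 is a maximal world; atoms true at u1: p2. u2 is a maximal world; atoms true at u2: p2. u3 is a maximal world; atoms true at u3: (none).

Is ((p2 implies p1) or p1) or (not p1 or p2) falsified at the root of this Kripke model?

No

u0 forces ((p2 implies p1) or p1) or (not p1 or p2) via the disjunct not p1 or p2.
So the root u0 forces ((p2 implies p1) or p1) or (not p1 or p2); the model is not a countermodel.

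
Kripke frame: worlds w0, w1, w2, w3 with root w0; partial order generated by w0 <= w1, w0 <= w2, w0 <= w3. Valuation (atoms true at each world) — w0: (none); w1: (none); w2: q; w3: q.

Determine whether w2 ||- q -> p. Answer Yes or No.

No

w2 ||-/- q -> p: already at w2 itself, w2 ||- q but w2 ||-/- p.
w2 lacks atom p, so w2 ||-/- p.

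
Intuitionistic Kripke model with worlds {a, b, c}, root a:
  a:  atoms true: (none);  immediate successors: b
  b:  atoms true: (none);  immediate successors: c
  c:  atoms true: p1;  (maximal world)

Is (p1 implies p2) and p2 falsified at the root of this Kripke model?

Yes

a does not force (p1 implies p2) and p2 since a fails p1 implies p2.
So the root a does not force (p1 implies p2) and p2; the model is a countermodel.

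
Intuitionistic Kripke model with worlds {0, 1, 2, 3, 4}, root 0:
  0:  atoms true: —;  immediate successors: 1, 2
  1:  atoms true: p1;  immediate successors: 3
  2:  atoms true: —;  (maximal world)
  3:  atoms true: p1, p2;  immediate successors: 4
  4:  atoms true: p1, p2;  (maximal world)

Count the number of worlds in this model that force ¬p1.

0: does not force it — 0 ⊮ ¬p1 since 1 is accessible from 0 and 1 ⊩ p1.
1: does not force it.
2: forces it.
3: does not force it.
4: does not force it.
Worlds forcing the formula: {2}.

1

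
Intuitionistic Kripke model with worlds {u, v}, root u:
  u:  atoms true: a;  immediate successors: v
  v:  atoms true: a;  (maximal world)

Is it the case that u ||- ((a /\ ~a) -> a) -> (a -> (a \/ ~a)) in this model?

Yes

u ||- ((a /\ ~a) -> a) -> (a -> (a \/ ~a)): every world accessible from u that forces (a /\ ~a) -> a (namely u, v) also forces a -> (a \/ ~a).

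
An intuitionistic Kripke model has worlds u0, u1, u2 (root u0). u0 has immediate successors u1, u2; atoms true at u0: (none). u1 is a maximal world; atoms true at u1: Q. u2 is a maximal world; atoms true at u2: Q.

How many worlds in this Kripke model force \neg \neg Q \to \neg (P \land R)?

u0: forces it.
u1: forces it.
u2: forces it.
Worlds forcing the formula: {u0, u1, u2}.

3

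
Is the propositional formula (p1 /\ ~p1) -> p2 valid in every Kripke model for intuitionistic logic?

This is an instance of ex falso quodlibet, which is intuitionistically derivable.
No world can force both p1 and ~p1, so the antecedent p1 /\ ~p1 is never forced and the implication holds vacuously at every world.

Yes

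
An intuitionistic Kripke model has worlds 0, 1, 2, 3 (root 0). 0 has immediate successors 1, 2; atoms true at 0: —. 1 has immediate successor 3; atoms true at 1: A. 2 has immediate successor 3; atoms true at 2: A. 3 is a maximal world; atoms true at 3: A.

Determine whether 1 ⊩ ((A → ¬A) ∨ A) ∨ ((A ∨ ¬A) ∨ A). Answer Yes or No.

1 ⊩ ((A → ¬A) ∨ A) ∨ ((A ∨ ¬A) ∨ A) via the disjunct (A → ¬A) ∨ A.

Yes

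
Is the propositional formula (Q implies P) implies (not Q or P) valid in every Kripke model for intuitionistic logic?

No

This is the material-implication-as-disjunction principle, which is not intuitionistically valid.
A Kripke countermodel: worlds u, v; order generated by u <= v; atoms true at each world — u:{}; v:{P,Q}.
u does not force (Q implies P) implies (not Q or P): already at u itself, u forces Q implies P but u does not force not Q or P.
u does not force not Q or P: neither disjunct is forced at u.
u does not force not Q since v is accessible from u and v forces Q.
So the root u does not force the formula.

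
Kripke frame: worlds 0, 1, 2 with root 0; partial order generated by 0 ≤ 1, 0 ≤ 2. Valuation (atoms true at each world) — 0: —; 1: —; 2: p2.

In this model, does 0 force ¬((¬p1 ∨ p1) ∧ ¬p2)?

No

0 ⊮ ¬((¬p1 ∨ p1) ∧ ¬p2) since 1 is accessible from 0 and 1 ⊩ (¬p1 ∨ p1) ∧ ¬p2.
1 ⊩ (¬p1 ∨ p1) ∧ ¬p2 since 1 forces both conjuncts.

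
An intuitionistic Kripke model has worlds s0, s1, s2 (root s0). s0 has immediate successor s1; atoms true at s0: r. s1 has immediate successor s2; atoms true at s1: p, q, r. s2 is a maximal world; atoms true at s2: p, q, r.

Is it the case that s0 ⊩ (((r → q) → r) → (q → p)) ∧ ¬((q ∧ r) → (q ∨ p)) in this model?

s0 ⊮ (((r → q) → r) → (q → p)) ∧ ¬((q ∧ r) → (q ∨ p)) since s0 fails ¬((q ∧ r) → (q ∨ p)).

No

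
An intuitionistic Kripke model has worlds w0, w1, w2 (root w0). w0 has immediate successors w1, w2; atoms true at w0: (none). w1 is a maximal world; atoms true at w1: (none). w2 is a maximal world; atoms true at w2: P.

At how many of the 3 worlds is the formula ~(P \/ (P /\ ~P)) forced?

w0: does not force it — w0 ||-/- ~(P \/ (P /\ ~P)) since w2 is accessible from w0 and w2 ||- P \/ (P /\ ~P).
w1: forces it.
w2: does not force it — w2 ||-/- ~(P \/ (P /\ ~P)) since w2 is accessible from w2 and w2 ||- P \/ (P /\ ~P).
Worlds forcing the formula: {w1}.

1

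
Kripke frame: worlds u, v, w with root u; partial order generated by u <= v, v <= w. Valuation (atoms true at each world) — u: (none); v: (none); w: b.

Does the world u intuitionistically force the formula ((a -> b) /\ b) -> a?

u ||-/- ((a -> b) /\ b) -> a: at the accessible world w, w ||- (a -> b) /\ b but w ||-/- a.
w lacks atom a, so w ||-/- a.

No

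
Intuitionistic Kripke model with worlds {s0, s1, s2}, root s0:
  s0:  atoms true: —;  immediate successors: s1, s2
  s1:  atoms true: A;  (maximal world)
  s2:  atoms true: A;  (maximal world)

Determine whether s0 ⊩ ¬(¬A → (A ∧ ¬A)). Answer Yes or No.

No

s0 ⊮ ¬(¬A → (A ∧ ¬A)) since s0 is accessible from s0 and s0 ⊩ ¬A → (A ∧ ¬A).
s0 ⊩ ¬A → (A ∧ ¬A) vacuously: no world accessible from s0 forces the antecedent ¬A.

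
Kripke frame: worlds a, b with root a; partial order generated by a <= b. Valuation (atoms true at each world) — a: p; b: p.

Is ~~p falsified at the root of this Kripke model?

a ||- ~~p: no world accessible from a forces ~p.
So the root a forces ~~p; the model is not a countermodel.

No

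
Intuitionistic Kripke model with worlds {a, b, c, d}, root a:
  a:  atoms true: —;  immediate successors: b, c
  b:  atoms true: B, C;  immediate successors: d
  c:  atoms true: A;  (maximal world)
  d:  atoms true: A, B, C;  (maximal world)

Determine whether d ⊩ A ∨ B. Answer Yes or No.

Yes

d ⊩ A ∨ B via the disjunct A.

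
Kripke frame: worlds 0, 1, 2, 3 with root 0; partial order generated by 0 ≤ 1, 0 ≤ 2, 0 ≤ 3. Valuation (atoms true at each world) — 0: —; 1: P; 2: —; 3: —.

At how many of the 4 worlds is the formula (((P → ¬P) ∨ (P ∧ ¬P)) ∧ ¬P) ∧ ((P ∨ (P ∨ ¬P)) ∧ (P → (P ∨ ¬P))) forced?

0: does not force it — 0 ⊮ (((P → ¬P) ∨ (P ∧ ¬P)) ∧ ¬P) ∧ ((P ∨ (P ∨ ¬P)) ∧ (P → (P ∨ ¬P))) since 0 fails ((P → ¬P) ∨ (P ∧ ¬P)) ∧ ¬P.
1: does not force it — 1 ⊮ (((P → ¬P) ∨ (P ∧ ¬P)) ∧ ¬P) ∧ ((P ∨ (P ∨ ¬P)) ∧ (P → (P ∨ ¬P))) since 1 fails ((P → ¬P) ∨ (P ∧ ¬P)) ∧ ¬P.
2: forces it.
3: forces it.
Worlds forcing the formula: {2, 3}.

2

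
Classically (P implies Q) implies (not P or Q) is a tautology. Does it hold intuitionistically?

No

This is the material-implication-as-disjunction principle, which is not intuitionistically valid.
A Kripke countermodel: worlds a, b; order generated by a <= b; atoms true at each world — a:{}; b:{P,Q}.
a does not force (P implies Q) implies (not P or Q): already at a itself, a forces P implies Q but a does not force not P or Q.
a does not force not P or Q: neither disjunct is forced at a.
a does not force not P since b is accessible from a and b forces P.
So the root a does not force the formula.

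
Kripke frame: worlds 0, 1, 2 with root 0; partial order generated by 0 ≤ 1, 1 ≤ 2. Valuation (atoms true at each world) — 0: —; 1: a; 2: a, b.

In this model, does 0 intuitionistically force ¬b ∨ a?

0 ⊮ ¬b ∨ a: neither disjunct is forced at 0.
0 ⊮ ¬b since 2 is accessible from 0 and 2 ⊩ b.

No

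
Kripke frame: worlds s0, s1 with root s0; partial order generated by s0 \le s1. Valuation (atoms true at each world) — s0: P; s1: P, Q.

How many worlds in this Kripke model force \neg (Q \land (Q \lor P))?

0

s0: does not force it — s0 \nVdash \neg (Q \land (Q \lor P)) since s1 is accessible from s0 and s1 \Vdash Q \land (Q \lor P).
s1: does not force it — s1 \nVdash \neg (Q \land (Q \lor P)) since s1 is accessible from s1 and s1 \Vdash Q \land (Q \lor P).
Worlds forcing the formula: { }.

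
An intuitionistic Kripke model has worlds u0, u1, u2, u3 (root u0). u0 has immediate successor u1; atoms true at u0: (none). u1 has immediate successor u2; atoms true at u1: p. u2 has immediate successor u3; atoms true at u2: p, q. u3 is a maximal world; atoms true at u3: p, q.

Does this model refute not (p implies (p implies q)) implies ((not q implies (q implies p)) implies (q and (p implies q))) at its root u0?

u0 forces not (p implies (p implies q)) implies ((not q implies (q implies p)) implies (q and (p implies q))) vacuously: no world accessible from u0 forces the antecedent not (p implies (p implies q)).
So the root u0 forces not (p implies (p implies q)) implies ((not q implies (q implies p)) implies (q and (p implies q))); the model is not a countermodel.

No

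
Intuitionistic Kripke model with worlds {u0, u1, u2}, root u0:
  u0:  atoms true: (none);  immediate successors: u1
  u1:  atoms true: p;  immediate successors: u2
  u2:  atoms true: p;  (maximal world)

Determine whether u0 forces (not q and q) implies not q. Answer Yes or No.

Yes

u0 forces (not q and q) implies not q vacuously: no world accessible from u0 forces the antecedent not q and q.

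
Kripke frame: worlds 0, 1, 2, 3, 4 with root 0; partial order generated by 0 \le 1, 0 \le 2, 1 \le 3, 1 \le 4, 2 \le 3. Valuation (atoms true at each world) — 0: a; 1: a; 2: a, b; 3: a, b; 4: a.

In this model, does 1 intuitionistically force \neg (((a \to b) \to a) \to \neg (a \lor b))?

1 \Vdash \neg (((a \to b) \to a) \to \neg (a \lor b)): no world accessible from 1 forces ((a \to b) \to a) \to \neg (a \lor b).

Yes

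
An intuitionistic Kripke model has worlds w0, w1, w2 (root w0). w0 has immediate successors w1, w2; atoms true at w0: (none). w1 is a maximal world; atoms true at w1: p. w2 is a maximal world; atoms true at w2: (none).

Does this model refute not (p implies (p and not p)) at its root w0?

Yes

w0 does not force not (p implies (p and not p)) since w2 is accessible from w0 and w2 forces p implies (p and not p).
w2 forces p implies (p and not p) vacuously: no world accessible from w2 forces the antecedent p.
So the root w0 does not force not (p implies (p and not p)); the model is a countermodel.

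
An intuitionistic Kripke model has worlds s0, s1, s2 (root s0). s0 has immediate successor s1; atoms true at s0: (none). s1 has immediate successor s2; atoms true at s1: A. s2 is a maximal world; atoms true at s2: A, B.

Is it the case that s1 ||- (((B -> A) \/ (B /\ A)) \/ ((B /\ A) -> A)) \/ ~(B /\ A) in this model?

Yes

s1 ||- (((B -> A) \/ (B /\ A)) \/ ((B /\ A) -> A)) \/ ~(B /\ A) via the disjunct ((B -> A) \/ (B /\ A)) \/ ((B /\ A) -> A).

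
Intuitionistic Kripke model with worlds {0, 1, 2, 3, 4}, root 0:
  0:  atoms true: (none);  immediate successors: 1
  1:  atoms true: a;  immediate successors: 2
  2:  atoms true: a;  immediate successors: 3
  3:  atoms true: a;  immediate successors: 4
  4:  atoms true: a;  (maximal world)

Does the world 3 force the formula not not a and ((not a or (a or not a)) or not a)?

Yes

3 forces not not a and ((not a or (a or not a)) or not a) since 3 forces both conjuncts.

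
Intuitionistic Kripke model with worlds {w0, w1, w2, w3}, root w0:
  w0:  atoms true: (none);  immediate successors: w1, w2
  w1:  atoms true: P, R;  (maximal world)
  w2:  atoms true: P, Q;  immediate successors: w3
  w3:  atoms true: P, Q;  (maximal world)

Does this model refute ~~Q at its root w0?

w0 ||-/- ~~Q since w1 is accessible from w0 and w1 ||- ~Q.
w1 ||- ~Q: no world accessible from w1 forces Q.
So the root w0 does not force ~~Q; the model is a countermodel.

Yes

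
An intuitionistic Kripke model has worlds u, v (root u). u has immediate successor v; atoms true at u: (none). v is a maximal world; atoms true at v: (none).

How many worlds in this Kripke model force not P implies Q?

0

u: does not force it — u does not force not P implies Q: already at u itself, u forces not P but u does not force Q.
v: does not force it — v does not force not P implies Q: already at v itself, v forces not P but v does not force Q.
Worlds forcing the formula: { }.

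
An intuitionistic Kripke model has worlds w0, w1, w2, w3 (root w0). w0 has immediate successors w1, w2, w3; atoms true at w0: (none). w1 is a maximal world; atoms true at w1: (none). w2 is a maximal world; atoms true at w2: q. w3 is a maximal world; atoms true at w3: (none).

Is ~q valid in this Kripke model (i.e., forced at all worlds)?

Not every world: w0 ||-/- ~q.
w0 ||-/- ~q since w2 is accessible from w0 and w2 ||- q.

No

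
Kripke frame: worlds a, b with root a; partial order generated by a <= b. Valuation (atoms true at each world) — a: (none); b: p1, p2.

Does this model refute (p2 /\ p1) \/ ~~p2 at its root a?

a ||- (p2 /\ p1) \/ ~~p2 via the disjunct ~~p2.
So the root a forces (p2 /\ p1) \/ ~~p2; the model is not a countermodel.

No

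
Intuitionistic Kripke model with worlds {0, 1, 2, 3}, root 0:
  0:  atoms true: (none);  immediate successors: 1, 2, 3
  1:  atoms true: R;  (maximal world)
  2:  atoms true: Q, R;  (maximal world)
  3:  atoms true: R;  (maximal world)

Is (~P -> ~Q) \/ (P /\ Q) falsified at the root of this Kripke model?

Yes

0 ||-/- (~P -> ~Q) \/ (P /\ Q): neither disjunct is forced at 0.
0 ||-/- ~P -> ~Q: already at 0 itself, 0 ||- ~P but 0 ||-/- ~Q.
0 ||-/- ~Q since 2 is accessible from 0 and 2 ||- Q.
So the root 0 does not force (~P -> ~Q) \/ (P /\ Q); the model is a countermodel.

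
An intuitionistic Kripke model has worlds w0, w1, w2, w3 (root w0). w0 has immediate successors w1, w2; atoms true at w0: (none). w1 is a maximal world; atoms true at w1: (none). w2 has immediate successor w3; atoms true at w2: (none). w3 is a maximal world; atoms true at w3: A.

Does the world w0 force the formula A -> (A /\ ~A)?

No

w0 ||-/- A -> (A /\ ~A): at the accessible world w3, w3 ||- A but w3 ||-/- A /\ ~A.
w3 ||-/- A /\ ~A since w3 fails ~A.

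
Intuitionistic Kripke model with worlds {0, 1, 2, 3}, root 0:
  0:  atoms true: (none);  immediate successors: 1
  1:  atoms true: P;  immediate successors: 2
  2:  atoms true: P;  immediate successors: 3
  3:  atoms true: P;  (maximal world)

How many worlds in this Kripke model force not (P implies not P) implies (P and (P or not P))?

3

0: does not force it — 0 does not force not (P implies not P) implies (P and (P or not P)): already at 0 itself, 0 forces not (P implies not P) but 0 does not force P and (P or not P).
1: forces it.
2: forces it.
3: forces it.
Worlds forcing the formula: {1, 2, 3}.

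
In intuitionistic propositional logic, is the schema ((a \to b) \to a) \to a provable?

This is Peirce's law, which is not intuitionistically valid.
A Kripke countermodel: worlds w0, w1; order generated by w0 \le w1; atoms true at each world — w0:{}; w1:{a}.
w0 \nVdash ((a \to b) \to a) \to a: already at w0 itself, w0 \Vdash (a \to b) \to a but w0 \nVdash a.
w0 lacks atom a, so w0 \nVdash a.
So the root w0 does not force the formula.

No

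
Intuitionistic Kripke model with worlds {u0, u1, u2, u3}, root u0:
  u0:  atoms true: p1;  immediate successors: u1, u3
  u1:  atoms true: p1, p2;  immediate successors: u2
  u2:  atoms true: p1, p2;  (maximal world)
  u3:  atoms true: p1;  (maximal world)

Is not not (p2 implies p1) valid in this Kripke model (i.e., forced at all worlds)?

u0 forces not not (p2 implies p1): no world accessible from u0 forces not (p2 implies p1).
Since the root u0 forces not not (p2 implies p1) and forcing is persistent (monotone upward), every world forces it.

Yes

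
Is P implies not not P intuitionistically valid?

This is double-negation introduction, which is intuitionistically derivable.
If a world forces P then every accessible world forces P (persistence), so none forces not P; hence not not P.

Yes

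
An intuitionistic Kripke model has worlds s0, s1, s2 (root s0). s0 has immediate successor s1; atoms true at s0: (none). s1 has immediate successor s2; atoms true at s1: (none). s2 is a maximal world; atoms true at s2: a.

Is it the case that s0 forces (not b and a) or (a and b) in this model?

No

s0 does not force (not b and a) or (a and b): neither disjunct is forced at s0.
s0 does not force not b and a since s0 fails a.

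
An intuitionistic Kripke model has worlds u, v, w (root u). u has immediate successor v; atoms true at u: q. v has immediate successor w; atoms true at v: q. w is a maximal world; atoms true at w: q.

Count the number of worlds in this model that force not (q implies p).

3

u: forces it.
v: forces it.
w: forces it.
Worlds forcing the formula: {u, v, w}.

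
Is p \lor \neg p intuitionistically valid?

This is the law of excluded middle, which is not intuitionistically valid.
A Kripke countermodel: worlds 0, 1; order generated by 0 \le 1; atoms true at each world — 0:{}; 1:{p}.
0 \nVdash p \lor \neg p: neither disjunct is forced at 0.
0 lacks atom p, so 0 \nVdash p.
So the root 0 does not force the formula.

No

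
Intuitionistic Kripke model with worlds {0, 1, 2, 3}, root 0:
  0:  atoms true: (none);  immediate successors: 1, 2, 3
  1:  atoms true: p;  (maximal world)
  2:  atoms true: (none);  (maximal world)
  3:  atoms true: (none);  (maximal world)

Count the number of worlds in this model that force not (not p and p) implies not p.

2

0: does not force it — 0 does not force not (not p and p) implies not p: already at 0 itself, 0 forces not (not p and p) but 0 does not force not p.
1: does not force it.
2: forces it.
3: forces it.
Worlds forcing the formula: {2, 3}.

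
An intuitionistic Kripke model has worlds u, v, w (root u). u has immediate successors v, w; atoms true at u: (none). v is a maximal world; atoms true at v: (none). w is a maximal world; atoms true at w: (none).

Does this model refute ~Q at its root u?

u ||- ~Q: no world accessible from u forces Q.
So the root u forces ~Q; the model is not a countermodel.

No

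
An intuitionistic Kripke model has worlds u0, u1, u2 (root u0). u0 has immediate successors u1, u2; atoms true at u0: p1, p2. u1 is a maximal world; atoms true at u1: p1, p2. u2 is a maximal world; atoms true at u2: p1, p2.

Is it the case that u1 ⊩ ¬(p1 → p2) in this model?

u1 ⊮ ¬(p1 → p2) since u1 is accessible from u1 and u1 ⊩ p1 → p2.
u1 ⊩ p1 → p2: every world accessible from u1 that forces p1 (namely u1) also forces p2.

No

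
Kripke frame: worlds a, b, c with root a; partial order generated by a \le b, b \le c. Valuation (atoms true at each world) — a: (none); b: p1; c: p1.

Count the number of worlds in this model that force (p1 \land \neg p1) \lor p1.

2

a: does not force it — a \nVdash (p1 \land \neg p1) \lor p1: neither disjunct is forced at a.
b: forces it.
c: forces it.
Worlds forcing the formula: {b, c}.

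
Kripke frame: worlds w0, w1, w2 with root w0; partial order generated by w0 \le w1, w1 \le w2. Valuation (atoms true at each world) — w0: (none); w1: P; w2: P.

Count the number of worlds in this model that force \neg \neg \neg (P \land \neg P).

w0: forces it.
w1: forces it.
w2: forces it.
Worlds forcing the formula: {w0, w1, w2}.

3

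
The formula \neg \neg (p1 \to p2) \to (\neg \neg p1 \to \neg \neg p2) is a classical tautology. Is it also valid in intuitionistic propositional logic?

This is the distribution of double negation over implication, which is intuitionistically derivable.
Assume \neg \neg (p1 \to p2) and \neg \neg p1; suppose \neg p2. Then p1 \to p2 would give \neg p1 (by contraposition), contradicting \neg \neg p1; so \neg (p1 \to p2), contradicting \neg \neg (p1 \to p2). Hence \neg \neg p2.

Yes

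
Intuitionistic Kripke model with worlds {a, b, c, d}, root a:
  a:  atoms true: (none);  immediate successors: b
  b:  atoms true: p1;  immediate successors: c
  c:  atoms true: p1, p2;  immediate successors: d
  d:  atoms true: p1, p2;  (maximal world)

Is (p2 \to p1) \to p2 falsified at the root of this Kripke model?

Yes

a \nVdash (p2 \to p1) \to p2: already at a itself, a \Vdash p2 \to p1 but a \nVdash p2.
a lacks atom p2, so a \nVdash p2.
So the root a does not force (p2 \to p1) \to p2; the model is a countermodel.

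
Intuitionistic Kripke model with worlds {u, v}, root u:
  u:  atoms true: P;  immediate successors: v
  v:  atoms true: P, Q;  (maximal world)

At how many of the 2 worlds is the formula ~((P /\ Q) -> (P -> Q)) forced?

u: does not force it — u ||-/- ~((P /\ Q) -> (P -> Q)) since u is accessible from u and u ||- (P /\ Q) -> (P -> Q).
v: does not force it.
Worlds forcing the formula: { }.

0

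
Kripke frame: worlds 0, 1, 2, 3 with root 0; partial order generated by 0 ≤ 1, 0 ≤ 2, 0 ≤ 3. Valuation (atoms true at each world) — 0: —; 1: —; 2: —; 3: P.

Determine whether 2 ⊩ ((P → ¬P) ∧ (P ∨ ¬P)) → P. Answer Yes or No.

2 ⊮ ((P → ¬P) ∧ (P ∨ ¬P)) → P: already at 2 itself, 2 ⊩ (P → ¬P) ∧ (P ∨ ¬P) but 2 ⊮ P.
2 lacks atom P, so 2 ⊮ P.

No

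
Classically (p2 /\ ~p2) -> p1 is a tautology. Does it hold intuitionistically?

This is an instance of ex falso quodlibet, which is intuitionistically derivable.
No world can force both p2 and ~p2, so the antecedent p2 /\ ~p2 is never forced and the implication holds vacuously at every world.

Yes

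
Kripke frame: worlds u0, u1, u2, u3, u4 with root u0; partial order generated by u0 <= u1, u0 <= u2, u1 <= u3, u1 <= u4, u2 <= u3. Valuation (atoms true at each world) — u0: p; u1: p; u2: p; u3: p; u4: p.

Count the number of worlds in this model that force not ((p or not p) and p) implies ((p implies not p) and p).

u0: forces it.
u1: forces it.
u2: forces it.
u3: forces it.
u4: forces it.
Worlds forcing the formula: {u0, u1, u2, u3, u4}.

5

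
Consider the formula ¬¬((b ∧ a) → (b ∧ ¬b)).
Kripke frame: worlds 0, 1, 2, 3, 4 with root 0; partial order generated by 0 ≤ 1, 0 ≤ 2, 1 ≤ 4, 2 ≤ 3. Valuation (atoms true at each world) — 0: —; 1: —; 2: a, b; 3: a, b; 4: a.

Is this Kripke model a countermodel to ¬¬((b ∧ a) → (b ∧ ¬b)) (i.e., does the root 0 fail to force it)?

Yes

0 ⊮ ¬¬((b ∧ a) → (b ∧ ¬b)) since 2 is accessible from 0 and 2 ⊩ ¬((b ∧ a) → (b ∧ ¬b)).
2 ⊩ ¬((b ∧ a) → (b ∧ ¬b)): no world accessible from 2 forces (b ∧ a) → (b ∧ ¬b).
So the root 0 does not force ¬¬((b ∧ a) → (b ∧ ¬b)); the model is a countermodel.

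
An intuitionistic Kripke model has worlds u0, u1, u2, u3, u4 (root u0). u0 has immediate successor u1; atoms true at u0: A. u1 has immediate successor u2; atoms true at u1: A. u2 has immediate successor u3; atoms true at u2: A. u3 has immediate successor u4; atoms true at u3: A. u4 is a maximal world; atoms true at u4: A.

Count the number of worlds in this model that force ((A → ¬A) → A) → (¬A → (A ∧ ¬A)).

5

u0: forces it.
u1: forces it.
u2: forces it.
u3: forces it.
u4: forces it.
Worlds forcing the formula: {u0, u1, u2, u3, u4}.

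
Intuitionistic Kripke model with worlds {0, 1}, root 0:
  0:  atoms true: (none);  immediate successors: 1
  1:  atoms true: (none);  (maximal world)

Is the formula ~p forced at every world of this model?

Yes

0 ||- ~p: no world accessible from 0 forces p.
Since the root 0 forces ~p and forcing is persistent (monotone upward), every world forces it.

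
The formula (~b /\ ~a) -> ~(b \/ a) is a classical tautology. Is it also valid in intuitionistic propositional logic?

Yes

This is a constructively valid De Morgan direction (conjunction of negations to negated disjunction), which is intuitionistically derivable.
If both ~b and ~a hold at a world, no accessible world forces b or forces a, so none forces b \/ a.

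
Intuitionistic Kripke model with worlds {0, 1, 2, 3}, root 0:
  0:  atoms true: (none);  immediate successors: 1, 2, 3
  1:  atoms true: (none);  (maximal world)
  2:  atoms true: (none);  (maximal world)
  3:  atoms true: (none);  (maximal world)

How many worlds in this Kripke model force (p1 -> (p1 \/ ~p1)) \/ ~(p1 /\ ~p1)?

4

0: forces it.
1: forces it.
2: forces it.
3: forces it.
Worlds forcing the formula: {0, 1, 2, 3}.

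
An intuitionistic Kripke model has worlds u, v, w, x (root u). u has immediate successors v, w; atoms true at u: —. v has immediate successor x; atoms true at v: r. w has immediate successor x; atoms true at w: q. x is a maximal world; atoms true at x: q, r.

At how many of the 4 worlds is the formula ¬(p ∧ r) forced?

u: forces it.
v: forces it.
w: forces it.
x: forces it.
Worlds forcing the formula: {u, v, w, x}.

4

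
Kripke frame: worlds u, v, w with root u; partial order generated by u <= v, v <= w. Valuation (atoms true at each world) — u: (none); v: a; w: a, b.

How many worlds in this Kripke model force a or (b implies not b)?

2

u: does not force it — u does not force a or (b implies not b): neither disjunct is forced at u.
v: forces it.
w: forces it.
Worlds forcing the formula: {v, w}.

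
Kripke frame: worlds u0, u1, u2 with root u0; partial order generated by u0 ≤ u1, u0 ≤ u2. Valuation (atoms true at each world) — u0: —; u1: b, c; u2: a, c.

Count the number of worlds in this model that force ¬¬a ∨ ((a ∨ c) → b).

2

u0: does not force it — u0 ⊮ ¬¬a ∨ ((a ∨ c) → b): neither disjunct is forced at u0.
u1: forces it.
u2: forces it.
Worlds forcing the formula: {u1, u2}.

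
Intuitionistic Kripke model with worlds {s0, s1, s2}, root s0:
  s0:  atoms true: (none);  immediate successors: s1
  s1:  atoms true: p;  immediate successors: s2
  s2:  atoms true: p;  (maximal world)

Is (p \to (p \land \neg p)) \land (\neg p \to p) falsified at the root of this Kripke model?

s0 \nVdash (p \to (p \land \neg p)) \land (\neg p \to p) since s0 fails p \to (p \land \neg p).
So the root s0 does not force (p \to (p \land \neg p)) \land (\neg p \to p); the model is a countermodel.

Yes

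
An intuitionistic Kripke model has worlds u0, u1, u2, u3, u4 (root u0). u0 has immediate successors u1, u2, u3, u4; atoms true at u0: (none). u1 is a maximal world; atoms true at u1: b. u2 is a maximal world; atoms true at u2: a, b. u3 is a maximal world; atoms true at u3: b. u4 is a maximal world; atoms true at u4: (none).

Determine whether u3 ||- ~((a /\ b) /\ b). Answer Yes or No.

u3 ||- ~((a /\ b) /\ b): no world accessible from u3 forces (a /\ b) /\ b.

Yes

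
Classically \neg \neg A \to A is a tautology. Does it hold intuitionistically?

This is double-negation elimination, which is not intuitionistically valid.
A Kripke countermodel: worlds a, b; order generated by a \le b; atoms true at each world — a:{}; b:{A}.
a \nVdash \neg \neg A \to A: already at a itself, a \Vdash \neg \neg A but a \nVdash A.
a lacks atom A, so a \nVdash A.
So the root a does not force the formula.

No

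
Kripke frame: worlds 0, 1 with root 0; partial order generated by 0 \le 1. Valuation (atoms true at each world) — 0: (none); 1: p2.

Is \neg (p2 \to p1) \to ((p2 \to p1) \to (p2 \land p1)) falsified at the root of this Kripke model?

No

0 \Vdash \neg (p2 \to p1) \to ((p2 \to p1) \to (p2 \land p1)): every world accessible from 0 that forces \neg (p2 \to p1) (namely 0, 1) also forces (p2 \to p1) \to (p2 \land p1).
So the root 0 forces \neg (p2 \to p1) \to ((p2 \to p1) \to (p2 \land p1)); the model is not a countermodel.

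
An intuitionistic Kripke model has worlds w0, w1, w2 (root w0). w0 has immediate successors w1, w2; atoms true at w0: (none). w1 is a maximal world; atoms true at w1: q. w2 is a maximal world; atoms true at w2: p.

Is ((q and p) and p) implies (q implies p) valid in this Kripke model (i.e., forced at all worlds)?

Yes

w0 forces ((q and p) and p) implies (q implies p) vacuously: no world accessible from w0 forces the antecedent (q and p) and p.
Since the root w0 forces ((q and p) and p) implies (q implies p) and forcing is persistent (monotone upward), every world forces it.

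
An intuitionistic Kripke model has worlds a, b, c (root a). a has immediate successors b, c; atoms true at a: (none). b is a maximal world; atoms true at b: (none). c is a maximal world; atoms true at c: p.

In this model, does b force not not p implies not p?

Yes

b forces not not p implies not p vacuously: no world accessible from b forces the antecedent not not p.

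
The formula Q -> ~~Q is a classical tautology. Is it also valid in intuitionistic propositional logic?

Yes

This is double-negation introduction, which is intuitionistically derivable.
If a world forces Q then every accessible world forces Q (persistence), so none forces ~Q; hence ~~Q.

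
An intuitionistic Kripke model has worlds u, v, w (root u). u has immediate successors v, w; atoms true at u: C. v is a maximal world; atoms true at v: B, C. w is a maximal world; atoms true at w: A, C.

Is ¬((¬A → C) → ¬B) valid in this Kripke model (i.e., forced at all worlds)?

No

Not every world: u ⊮ ¬((¬A → C) → ¬B).
u ⊮ ¬((¬A → C) → ¬B) since w is accessible from u and w ⊩ (¬A → C) → ¬B.
w ⊩ (¬A → C) → ¬B: every world accessible from w that forces ¬A → C (namely w) also forces ¬B.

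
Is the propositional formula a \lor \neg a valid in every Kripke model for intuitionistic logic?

This is the law of excluded middle, which is not intuitionistically valid.
A Kripke countermodel: worlds w0, w1; order generated by w0 \le w1; atoms true at each world — w0:{}; w1:{a}.
w0 \nVdash a \lor \neg a: neither disjunct is forced at w0.
w0 lacks atom a, so w0 \nVdash a.
So the root w0 does not force the formula.

No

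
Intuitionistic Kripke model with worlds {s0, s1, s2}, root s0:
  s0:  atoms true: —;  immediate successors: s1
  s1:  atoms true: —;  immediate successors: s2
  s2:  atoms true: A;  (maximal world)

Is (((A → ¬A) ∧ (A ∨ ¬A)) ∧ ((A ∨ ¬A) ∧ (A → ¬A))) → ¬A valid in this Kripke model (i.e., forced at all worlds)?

Yes

s0 ⊩ (((A → ¬A) ∧ (A ∨ ¬A)) ∧ ((A ∨ ¬A) ∧ (A → ¬A))) → ¬A vacuously: no world accessible from s0 forces the antecedent ((A → ¬A) ∧ (A ∨ ¬A)) ∧ ((A ∨ ¬A) ∧ (A → ¬A)).
Since the root s0 forces (((A → ¬A) ∧ (A ∨ ¬A)) ∧ ((A ∨ ¬A) ∧ (A → ¬A))) → ¬A and forcing is persistent (monotone upward), every world forces it.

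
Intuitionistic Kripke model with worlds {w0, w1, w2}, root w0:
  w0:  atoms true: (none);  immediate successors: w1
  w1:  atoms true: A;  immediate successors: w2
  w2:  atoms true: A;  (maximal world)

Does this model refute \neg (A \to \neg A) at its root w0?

No

w0 \Vdash \neg (A \to \neg A): no world accessible from w0 forces A \to \neg A.
So the root w0 forces \neg (A \to \neg A); the model is not a countermodel.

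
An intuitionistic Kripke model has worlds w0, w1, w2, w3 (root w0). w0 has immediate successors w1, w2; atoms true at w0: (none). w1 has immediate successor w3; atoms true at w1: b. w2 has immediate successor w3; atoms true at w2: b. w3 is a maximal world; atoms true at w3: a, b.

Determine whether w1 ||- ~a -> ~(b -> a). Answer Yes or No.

w1 ||- ~a -> ~(b -> a) vacuously: no world accessible from w1 forces the antecedent ~a.

Yes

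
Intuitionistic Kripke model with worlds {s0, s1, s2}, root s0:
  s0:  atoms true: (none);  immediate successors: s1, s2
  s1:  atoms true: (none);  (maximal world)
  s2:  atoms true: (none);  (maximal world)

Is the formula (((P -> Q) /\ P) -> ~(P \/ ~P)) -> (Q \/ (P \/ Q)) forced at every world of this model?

No

Not every world: s0 ||-/- (((P -> Q) /\ P) -> ~(P \/ ~P)) -> (Q \/ (P \/ Q)).
s0 ||-/- (((P -> Q) /\ P) -> ~(P \/ ~P)) -> (Q \/ (P \/ Q)): already at s0 itself, s0 ||- ((P -> Q) /\ P) -> ~(P \/ ~P) but s0 ||-/- Q \/ (P \/ Q).
s0 ||-/- Q \/ (P \/ Q): neither disjunct is forced at s0.
s0 lacks atom Q, so s0 ||-/- Q.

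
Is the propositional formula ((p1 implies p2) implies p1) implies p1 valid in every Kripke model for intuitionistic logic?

No

This is Peirce's law, which is not intuitionistically valid.
A Kripke countermodel: worlds a, b; order generated by a <= b; atoms true at each world — a:{}; b:{p1}.
a does not force ((p1 implies p2) implies p1) implies p1: already at a itself, a forces (p1 implies p2) implies p1 but a does not force p1.
a lacks atom p1, so a does not force p1.
So the root a does not force the formula.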